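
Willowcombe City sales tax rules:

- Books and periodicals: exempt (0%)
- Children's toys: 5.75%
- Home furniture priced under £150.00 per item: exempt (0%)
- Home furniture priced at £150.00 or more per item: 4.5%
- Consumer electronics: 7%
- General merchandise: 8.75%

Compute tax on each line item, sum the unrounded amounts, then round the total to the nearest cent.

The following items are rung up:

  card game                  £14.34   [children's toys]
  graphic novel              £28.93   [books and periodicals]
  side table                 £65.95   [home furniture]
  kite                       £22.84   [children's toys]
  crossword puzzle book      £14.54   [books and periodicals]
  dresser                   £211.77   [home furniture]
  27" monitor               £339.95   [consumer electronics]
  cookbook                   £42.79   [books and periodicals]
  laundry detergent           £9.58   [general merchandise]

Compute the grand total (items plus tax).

£786.99

Card game £14.34: children's toys → 5.75% → £0.82455
Graphic novel £28.93: books and periodicals → 0% → £0.00
Side table £65.95: home furniture, under £150.00 → 0% → £0.00
Kite £22.84: children's toys → 5.75% → £1.3133
Crossword puzzle book £14.54: books and periodicals → 0% → £0.00
Dresser £211.77: home furniture, £150.00 or more → 4.5% → £9.52965
27" monitor £339.95: consumer electronics → 7% → £23.7965
Cookbook £42.79: books and periodicals → 0% → £0.00
Laundry detergent £9.58: general merchandise → 8.75% → £0.83825
Subtotal = £750.69; unrounded tax = £36.30225 → £36.30; total due = £786.99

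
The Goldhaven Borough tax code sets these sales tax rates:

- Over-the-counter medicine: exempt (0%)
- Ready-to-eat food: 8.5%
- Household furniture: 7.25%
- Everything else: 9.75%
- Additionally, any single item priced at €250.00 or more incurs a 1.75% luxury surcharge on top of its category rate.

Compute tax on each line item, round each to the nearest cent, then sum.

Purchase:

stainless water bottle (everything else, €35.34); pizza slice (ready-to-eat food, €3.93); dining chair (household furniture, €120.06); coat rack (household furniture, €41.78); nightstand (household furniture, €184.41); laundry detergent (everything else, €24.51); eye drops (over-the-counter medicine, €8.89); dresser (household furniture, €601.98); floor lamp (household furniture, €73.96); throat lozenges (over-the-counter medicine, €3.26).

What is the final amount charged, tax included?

€1188.93

Stainless water bottle €35.34: everything else → 9.75% → €3.45
Pizza slice €3.93: ready-to-eat food → 8.5% → €0.33
Dining chair €120.06: household furniture → 7.25% → €8.70
Coat rack €41.78: household furniture → 7.25% → €3.03
Nightstand €184.41: household furniture → 7.25% → €13.37
Laundry detergent €24.51: everything else → 9.75% → €2.39
Eye drops €8.89: over-the-counter medicine → 0% → €0.00
Dresser €601.98: household furniture → 7.25% + 1.75% surcharge = 9% → €54.18
Floor lamp €73.96: household furniture → 7.25% → €5.36
Throat lozenges €3.26: over-the-counter medicine → 0% → €0.00
Subtotal = €1098.12; tax = €90.81; total due = €1188.93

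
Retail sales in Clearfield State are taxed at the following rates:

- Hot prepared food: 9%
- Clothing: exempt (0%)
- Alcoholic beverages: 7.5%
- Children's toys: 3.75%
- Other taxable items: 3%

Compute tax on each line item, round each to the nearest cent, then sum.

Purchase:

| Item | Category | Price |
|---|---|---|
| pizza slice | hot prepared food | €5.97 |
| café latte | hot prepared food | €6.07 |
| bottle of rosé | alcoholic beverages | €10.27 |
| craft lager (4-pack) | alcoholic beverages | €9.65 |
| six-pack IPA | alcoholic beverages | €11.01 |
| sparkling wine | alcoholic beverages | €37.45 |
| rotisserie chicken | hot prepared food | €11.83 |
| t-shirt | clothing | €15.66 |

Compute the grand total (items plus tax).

€115.19

Pizza slice €5.97: hot prepared food → 9% → €0.54
Café latte €6.07: hot prepared food → 9% → €0.55
Bottle of rosé €10.27: alcoholic beverages → 7.5% → €0.77
Craft lager (4-pack) €9.65: alcoholic beverages → 7.5% → €0.72
Six-pack IPA €11.01: alcoholic beverages → 7.5% → €0.83
Sparkling wine €37.45: alcoholic beverages → 7.5% → €2.81
Rotisserie chicken €11.83: hot prepared food → 9% → €1.06
T-shirt €15.66: clothing → 0% → €0.00
Subtotal = €107.91; tax = €7.28; total due = €115.19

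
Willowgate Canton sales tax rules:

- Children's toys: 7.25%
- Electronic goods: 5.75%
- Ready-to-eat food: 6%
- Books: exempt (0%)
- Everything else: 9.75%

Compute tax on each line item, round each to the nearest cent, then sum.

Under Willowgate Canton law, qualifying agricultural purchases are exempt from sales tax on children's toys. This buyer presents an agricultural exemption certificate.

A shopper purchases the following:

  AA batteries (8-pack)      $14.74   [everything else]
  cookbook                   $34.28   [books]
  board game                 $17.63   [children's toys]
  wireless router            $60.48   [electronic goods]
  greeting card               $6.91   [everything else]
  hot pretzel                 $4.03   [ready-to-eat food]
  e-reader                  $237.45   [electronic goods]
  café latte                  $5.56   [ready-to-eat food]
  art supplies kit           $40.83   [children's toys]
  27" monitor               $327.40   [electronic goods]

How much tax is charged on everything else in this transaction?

AA batteries (8-pack) $14.74: everything else → 9.75% → $1.44
Greeting card $6.91: everything else → 9.75% → $0.67
Tax on everything else = $1.44 + $0.67 = $2.11

$2.11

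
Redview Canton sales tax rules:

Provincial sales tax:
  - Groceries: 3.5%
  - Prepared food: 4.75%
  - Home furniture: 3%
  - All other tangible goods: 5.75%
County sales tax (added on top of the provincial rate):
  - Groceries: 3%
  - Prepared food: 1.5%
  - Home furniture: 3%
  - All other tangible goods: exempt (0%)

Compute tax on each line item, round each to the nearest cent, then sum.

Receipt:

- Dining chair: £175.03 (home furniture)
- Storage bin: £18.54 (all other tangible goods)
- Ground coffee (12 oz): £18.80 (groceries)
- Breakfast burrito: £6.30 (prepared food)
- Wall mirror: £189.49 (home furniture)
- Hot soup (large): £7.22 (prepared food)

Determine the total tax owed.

Dining chair £175.03: home furniture → 3% + 3% county = 6% → £10.50
Storage bin £18.54: all other tangible goods → 5.75% + 0% county = 5.75% → £1.07
Ground coffee (12 oz) £18.80: groceries → 3.5% + 3% county = 6.5% → £1.22
Breakfast burrito £6.30: prepared food → 4.75% + 1.5% county = 6.25% → £0.39
Wall mirror £189.49: home furniture → 3% + 3% county = 6% → £11.37
Hot soup (large) £7.22: prepared food → 4.75% + 1.5% county = 6.25% → £0.45
Total tax = £10.50 + £1.07 + £1.22 + £0.39 + £11.37 + £0.45 = £25.00

£25.00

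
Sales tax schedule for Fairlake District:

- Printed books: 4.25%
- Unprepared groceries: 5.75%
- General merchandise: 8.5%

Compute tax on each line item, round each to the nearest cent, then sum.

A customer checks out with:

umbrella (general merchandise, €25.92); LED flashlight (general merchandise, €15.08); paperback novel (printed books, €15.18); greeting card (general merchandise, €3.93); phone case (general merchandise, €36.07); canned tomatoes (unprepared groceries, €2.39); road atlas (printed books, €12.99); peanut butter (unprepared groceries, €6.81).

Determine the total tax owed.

€8.61

Umbrella €25.92: general merchandise → 8.5% → €2.20
LED flashlight €15.08: general merchandise → 8.5% → €1.28
Paperback novel €15.18: printed books → 4.25% → €0.65
Greeting card €3.93: general merchandise → 8.5% → €0.33
Phone case €36.07: general merchandise → 8.5% → €3.07
Canned tomatoes €2.39: unprepared groceries → 5.75% → €0.14
Road atlas €12.99: printed books → 4.25% → €0.55
Peanut butter €6.81: unprepared groceries → 5.75% → €0.39
Total tax = €2.20 + €1.28 + €0.65 + €0.33 + €3.07 + €0.14 + €0.55 + €0.39 = €8.61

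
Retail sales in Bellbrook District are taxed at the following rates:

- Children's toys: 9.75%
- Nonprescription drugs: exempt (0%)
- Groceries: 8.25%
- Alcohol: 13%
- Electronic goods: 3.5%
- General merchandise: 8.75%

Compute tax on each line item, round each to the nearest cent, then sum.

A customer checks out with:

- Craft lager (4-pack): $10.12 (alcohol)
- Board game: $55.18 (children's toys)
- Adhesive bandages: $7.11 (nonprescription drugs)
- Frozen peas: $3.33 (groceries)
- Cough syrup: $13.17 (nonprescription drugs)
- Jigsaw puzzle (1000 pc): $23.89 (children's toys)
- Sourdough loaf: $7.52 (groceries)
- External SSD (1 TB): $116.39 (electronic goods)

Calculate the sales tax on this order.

$13.99

Craft lager (4-pack) $10.12: alcohol → 13% → $1.32
Board game $55.18: children's toys → 9.75% → $5.38
Adhesive bandages $7.11: nonprescription drugs → 0% → $0.00
Frozen peas $3.33: groceries → 8.25% → $0.27
Cough syrup $13.17: nonprescription drugs → 0% → $0.00
Jigsaw puzzle (1000 pc) $23.89: children's toys → 9.75% → $2.33
Sourdough loaf $7.52: groceries → 8.25% → $0.62
External SSD (1 TB) $116.39: electronic goods → 3.5% → $4.07
Total tax = $1.32 + $5.38 + $0.27 + $2.33 + $0.62 + $4.07 = $13.99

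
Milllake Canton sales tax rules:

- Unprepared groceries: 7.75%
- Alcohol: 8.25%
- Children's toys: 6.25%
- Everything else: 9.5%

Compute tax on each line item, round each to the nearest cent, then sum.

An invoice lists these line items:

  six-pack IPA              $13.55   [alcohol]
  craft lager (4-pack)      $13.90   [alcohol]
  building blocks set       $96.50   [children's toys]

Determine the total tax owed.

$8.30

Six-pack IPA $13.55: alcohol → 8.25% → $1.12
Craft lager (4-pack) $13.90: alcohol → 8.25% → $1.15
Building blocks set $96.50: children's toys → 6.25% → $6.03
Total tax = $1.12 + $1.15 + $6.03 = $8.30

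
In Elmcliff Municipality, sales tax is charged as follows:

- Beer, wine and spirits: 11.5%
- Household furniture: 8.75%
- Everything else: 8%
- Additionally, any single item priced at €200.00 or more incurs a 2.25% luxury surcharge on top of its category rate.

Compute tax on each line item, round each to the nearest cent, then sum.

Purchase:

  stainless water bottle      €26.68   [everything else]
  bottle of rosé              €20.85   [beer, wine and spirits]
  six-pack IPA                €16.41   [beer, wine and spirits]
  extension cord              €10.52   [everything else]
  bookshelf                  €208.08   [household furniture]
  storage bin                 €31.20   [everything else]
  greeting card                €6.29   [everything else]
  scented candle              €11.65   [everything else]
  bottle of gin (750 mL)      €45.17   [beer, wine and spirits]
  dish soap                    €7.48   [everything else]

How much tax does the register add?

€39.87

Stainless water bottle €26.68: everything else → 8% → €2.13
Bottle of rosé €20.85: beer, wine and spirits → 11.5% → €2.40
Six-pack IPA €16.41: beer, wine and spirits → 11.5% → €1.89
Extension cord €10.52: everything else → 8% → €0.84
Bookshelf €208.08: household furniture → 8.75% + 2.25% surcharge = 11% → €22.89
Storage bin €31.20: everything else → 8% → €2.50
Greeting card €6.29: everything else → 8% → €0.50
Scented candle €11.65: everything else → 8% → €0.93
Bottle of gin (750 mL) €45.17: beer, wine and spirits → 11.5% → €5.19
Dish soap €7.48: everything else → 8% → €0.60
Total tax = €2.13 + €2.40 + €1.89 + €0.84 + €22.89 + €2.50 + €0.50 + €0.93 + €5.19 + €0.60 = €39.87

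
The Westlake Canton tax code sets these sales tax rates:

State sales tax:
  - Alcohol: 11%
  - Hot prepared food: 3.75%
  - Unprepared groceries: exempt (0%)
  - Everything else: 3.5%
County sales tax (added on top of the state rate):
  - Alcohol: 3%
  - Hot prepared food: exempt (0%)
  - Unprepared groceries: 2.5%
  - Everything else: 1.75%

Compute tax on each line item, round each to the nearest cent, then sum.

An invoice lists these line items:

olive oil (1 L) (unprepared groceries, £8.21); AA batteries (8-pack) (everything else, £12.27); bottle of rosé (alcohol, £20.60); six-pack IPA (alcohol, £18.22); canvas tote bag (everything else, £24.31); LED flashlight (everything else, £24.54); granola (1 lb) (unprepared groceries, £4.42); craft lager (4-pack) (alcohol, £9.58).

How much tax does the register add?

Olive oil (1 L) £8.21: unprepared groceries → 0% + 2.5% county = 2.5% → £0.21
AA batteries (8-pack) £12.27: everything else → 3.5% + 1.75% county = 5.25% → £0.64
Bottle of rosé £20.60: alcohol → 11% + 3% county = 14% → £2.88
Six-pack IPA £18.22: alcohol → 11% + 3% county = 14% → £2.55
Canvas tote bag £24.31: everything else → 3.5% + 1.75% county = 5.25% → £1.28
LED flashlight £24.54: everything else → 3.5% + 1.75% county = 5.25% → £1.29
Granola (1 lb) £4.42: unprepared groceries → 0% + 2.5% county = 2.5% → £0.11
Craft lager (4-pack) £9.58: alcohol → 11% + 3% county = 14% → £1.34
Total tax = £0.21 + £0.64 + £2.88 + £2.55 + £1.28 + £1.29 + £0.11 + £1.34 = £10.30

£10.30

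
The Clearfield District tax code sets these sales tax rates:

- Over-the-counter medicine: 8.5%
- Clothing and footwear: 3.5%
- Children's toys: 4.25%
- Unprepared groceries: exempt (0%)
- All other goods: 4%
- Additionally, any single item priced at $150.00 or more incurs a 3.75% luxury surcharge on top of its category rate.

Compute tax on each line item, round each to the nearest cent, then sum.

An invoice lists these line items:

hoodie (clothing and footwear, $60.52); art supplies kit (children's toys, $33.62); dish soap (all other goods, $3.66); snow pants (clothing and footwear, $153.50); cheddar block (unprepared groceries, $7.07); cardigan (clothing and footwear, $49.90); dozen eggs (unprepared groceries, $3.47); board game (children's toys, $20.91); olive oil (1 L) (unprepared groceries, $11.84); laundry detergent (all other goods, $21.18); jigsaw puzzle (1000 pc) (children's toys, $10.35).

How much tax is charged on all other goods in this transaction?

Dish soap $3.66: all other goods → 4% → $0.15
Laundry detergent $21.18: all other goods → 4% → $0.85
Tax on all other goods = $0.15 + $0.85 = $1.00

$1.00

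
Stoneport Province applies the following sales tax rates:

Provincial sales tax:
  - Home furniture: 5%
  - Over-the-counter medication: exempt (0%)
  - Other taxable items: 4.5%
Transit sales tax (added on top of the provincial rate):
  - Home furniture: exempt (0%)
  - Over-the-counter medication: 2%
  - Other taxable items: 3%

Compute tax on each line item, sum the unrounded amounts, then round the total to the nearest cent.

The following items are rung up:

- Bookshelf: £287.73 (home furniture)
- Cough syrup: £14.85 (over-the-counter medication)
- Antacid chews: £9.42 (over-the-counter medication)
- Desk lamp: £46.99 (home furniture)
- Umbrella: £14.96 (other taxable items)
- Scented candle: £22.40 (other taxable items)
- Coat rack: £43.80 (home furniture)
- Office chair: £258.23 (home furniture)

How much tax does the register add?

Bookshelf £287.73: home furniture → 5% + 0% transit = 5% → £14.3865
Cough syrup £14.85: over-the-counter medication → 0% + 2% transit = 2% → £0.297
Antacid chews £9.42: over-the-counter medication → 0% + 2% transit = 2% → £0.1884
Desk lamp £46.99: home furniture → 5% + 0% transit = 5% → £2.3495
Umbrella £14.96: other taxable items → 4.5% + 3% transit = 7.5% → £1.122
Scented candle £22.40: other taxable items → 4.5% + 3% transit = 7.5% → £1.68
Coat rack £43.80: home furniture → 5% + 0% transit = 5% → £2.19
Office chair £258.23: home furniture → 5% + 0% transit = 5% → £12.9115
Unrounded tax sum = £35.1249 → £35.12

£35.12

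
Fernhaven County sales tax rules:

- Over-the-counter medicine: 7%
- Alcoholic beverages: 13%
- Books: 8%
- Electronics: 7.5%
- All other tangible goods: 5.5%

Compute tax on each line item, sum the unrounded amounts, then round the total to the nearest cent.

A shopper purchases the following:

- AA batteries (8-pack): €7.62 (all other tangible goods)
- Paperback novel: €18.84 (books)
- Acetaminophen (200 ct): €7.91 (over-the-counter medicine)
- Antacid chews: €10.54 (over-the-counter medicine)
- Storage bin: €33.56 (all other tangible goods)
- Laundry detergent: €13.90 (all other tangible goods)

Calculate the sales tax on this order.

€5.83

AA batteries (8-pack) €7.62: all other tangible goods → 5.5% → €0.4191
Paperback novel €18.84: books → 8% → €1.5072
Acetaminophen (200 ct) €7.91: over-the-counter medicine → 7% → €0.5537
Antacid chews €10.54: over-the-counter medicine → 7% → €0.7378
Storage bin €33.56: all other tangible goods → 5.5% → €1.8458
Laundry detergent €13.90: all other tangible goods → 5.5% → €0.7645
Unrounded tax sum = €5.8281 → €5.83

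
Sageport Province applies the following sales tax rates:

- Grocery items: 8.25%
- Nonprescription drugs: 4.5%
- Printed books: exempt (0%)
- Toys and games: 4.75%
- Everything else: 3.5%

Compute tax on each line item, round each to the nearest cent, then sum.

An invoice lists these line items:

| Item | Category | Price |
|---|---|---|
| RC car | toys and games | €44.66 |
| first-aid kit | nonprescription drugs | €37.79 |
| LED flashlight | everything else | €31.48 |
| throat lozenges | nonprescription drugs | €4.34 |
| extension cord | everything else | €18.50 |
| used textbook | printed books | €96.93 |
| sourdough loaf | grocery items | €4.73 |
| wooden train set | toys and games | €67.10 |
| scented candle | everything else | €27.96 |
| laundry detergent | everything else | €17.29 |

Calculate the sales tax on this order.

€10.94

RC car €44.66: toys and games → 4.75% → €2.12
First-aid kit €37.79: nonprescription drugs → 4.5% → €1.70
LED flashlight €31.48: everything else → 3.5% → €1.10
Throat lozenges €4.34: nonprescription drugs → 4.5% → €0.20
Extension cord €18.50: everything else → 3.5% → €0.65
Used textbook €96.93: printed books → 0% → €0.00
Sourdough loaf €4.73: grocery items → 8.25% → €0.39
Wooden train set €67.10: toys and games → 4.75% → €3.19
Scented candle €27.96: everything else → 3.5% → €0.98
Laundry detergent €17.29: everything else → 3.5% → €0.61
Total tax = €2.12 + €1.70 + €1.10 + €0.20 + €0.65 + €0.39 + €3.19 + €0.98 + €0.61 = €10.94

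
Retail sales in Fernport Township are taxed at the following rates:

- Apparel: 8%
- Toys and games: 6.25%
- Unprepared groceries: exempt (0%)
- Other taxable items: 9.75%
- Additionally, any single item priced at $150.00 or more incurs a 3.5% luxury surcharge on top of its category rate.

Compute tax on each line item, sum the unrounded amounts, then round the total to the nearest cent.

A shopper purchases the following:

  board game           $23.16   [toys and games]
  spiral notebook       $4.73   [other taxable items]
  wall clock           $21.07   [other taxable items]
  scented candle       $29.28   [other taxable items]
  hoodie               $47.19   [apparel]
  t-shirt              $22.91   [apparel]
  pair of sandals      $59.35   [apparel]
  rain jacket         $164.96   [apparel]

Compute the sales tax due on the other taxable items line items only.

$5.37

Spiral notebook $4.73: other taxable items → 9.75% → $0.461175
Wall clock $21.07: other taxable items → 9.75% → $2.054325
Scented candle $29.28: other taxable items → 9.75% → $2.8548
Tax on other taxable items: unrounded sum = $5.3703 → $5.37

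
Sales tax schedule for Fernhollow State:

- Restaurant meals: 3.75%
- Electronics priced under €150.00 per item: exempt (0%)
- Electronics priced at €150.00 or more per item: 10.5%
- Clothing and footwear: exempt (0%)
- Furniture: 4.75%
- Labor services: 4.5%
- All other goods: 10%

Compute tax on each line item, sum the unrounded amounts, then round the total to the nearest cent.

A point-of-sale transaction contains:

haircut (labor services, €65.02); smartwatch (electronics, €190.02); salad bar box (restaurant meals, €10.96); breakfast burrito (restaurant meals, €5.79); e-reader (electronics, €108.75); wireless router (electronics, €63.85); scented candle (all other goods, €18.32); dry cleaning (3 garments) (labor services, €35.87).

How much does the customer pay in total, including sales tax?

€525.53

Haircut €65.02: labor services → 4.5% → €2.9259
Smartwatch €190.02: electronics, €150.00 or more → 10.5% → €19.9521
Salad bar box €10.96: restaurant meals → 3.75% → €0.411
Breakfast burrito €5.79: restaurant meals → 3.75% → €0.217125
E-reader €108.75: electronics, under €150.00 → 0% → €0.00
Wireless router €63.85: electronics, under €150.00 → 0% → €0.00
Scented candle €18.32: all other goods → 10% → €1.832
Dry cleaning (3 garments) €35.87: labor services → 4.5% → €1.61415
Subtotal = €498.58; unrounded tax = €26.952275 → €26.95; total due = €525.53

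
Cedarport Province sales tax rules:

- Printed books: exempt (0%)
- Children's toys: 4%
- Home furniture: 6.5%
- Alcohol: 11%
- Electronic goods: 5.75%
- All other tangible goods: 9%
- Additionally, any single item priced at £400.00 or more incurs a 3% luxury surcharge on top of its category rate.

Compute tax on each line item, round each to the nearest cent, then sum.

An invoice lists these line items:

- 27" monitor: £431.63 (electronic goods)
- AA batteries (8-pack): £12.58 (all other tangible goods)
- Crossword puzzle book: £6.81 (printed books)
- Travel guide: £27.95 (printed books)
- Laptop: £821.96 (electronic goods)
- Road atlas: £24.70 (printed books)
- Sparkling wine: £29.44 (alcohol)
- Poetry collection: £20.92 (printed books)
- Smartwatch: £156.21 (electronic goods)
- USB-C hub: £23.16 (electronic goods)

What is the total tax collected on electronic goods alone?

£120.00

27" monitor £431.63: electronic goods → 5.75% + 3% surcharge = 8.75% → £37.77
Laptop £821.96: electronic goods → 5.75% + 3% surcharge = 8.75% → £71.92
Smartwatch £156.21: electronic goods → 5.75% → £8.98
USB-C hub £23.16: electronic goods → 5.75% → £1.33
Tax on electronic goods = £37.77 + £71.92 + £8.98 + £1.33 = £120.00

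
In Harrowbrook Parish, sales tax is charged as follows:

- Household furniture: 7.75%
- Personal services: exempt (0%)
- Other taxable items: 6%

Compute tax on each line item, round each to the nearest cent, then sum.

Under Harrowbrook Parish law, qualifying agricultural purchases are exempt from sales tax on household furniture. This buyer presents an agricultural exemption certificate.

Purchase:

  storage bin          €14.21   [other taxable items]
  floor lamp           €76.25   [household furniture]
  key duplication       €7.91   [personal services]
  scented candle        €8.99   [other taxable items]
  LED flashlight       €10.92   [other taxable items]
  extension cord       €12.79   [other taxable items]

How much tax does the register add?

Storage bin €14.21: other taxable items → 6% → €0.85
Floor lamp €76.25: household furniture, buyer-exempt → 0% → €0.00
Key duplication €7.91: personal services → 0% → €0.00
Scented candle €8.99: other taxable items → 6% → €0.54
LED flashlight €10.92: other taxable items → 6% → €0.66
Extension cord €12.79: other taxable items → 6% → €0.77
Total tax = €0.85 + €0.54 + €0.66 + €0.77 = €2.82

€2.82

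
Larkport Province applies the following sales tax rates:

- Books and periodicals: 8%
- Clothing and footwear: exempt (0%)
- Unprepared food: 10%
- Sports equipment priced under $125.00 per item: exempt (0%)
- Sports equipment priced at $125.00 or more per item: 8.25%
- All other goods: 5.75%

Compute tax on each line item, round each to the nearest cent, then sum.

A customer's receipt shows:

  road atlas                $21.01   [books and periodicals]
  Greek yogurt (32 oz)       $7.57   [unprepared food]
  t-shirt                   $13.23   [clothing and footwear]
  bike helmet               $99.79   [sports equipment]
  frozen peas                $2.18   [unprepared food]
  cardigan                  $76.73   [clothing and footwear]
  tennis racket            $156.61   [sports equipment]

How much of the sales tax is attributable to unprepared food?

$0.98

Greek yogurt (32 oz) $7.57: unprepared food → 10% → $0.76
Frozen peas $2.18: unprepared food → 10% → $0.22
Tax on unprepared food = $0.76 + $0.22 = $0.98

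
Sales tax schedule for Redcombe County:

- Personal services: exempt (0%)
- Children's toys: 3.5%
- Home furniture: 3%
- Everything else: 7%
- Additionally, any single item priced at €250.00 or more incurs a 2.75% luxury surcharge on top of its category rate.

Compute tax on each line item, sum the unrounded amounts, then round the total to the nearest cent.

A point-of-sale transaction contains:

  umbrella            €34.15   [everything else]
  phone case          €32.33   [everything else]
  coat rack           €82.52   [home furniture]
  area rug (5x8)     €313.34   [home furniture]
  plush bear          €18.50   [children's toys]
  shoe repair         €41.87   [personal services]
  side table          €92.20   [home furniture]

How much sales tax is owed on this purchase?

Umbrella €34.15: everything else → 7% → €2.3905
Phone case €32.33: everything else → 7% → €2.2631
Coat rack €82.52: home furniture → 3% → €2.4756
Area rug (5x8) €313.34: home furniture → 3% + 2.75% surcharge = 5.75% → €18.01705
Plush bear €18.50: children's toys → 3.5% → €0.6475
Shoe repair €41.87: personal services → 0% → €0.00
Side table €92.20: home furniture → 3% → €2.766
Unrounded tax sum = €28.55975 → €28.56

€28.56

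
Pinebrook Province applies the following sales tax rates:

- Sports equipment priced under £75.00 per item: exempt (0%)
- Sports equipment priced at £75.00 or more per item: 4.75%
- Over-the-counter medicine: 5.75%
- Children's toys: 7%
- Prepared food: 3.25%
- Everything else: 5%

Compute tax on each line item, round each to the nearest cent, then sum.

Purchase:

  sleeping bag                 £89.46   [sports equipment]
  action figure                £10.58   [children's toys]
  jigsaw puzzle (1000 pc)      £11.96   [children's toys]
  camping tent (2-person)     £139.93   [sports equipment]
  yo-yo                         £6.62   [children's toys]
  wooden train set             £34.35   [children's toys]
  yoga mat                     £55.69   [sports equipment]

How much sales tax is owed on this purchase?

Sleeping bag £89.46: sports equipment, £75.00 or more → 4.75% → £4.25
Action figure £10.58: children's toys → 7% → £0.74
Jigsaw puzzle (1000 pc) £11.96: children's toys → 7% → £0.84
Camping tent (2-person) £139.93: sports equipment, £75.00 or more → 4.75% → £6.65
Yo-yo £6.62: children's toys → 7% → £0.46
Wooden train set £34.35: children's toys → 7% → £2.40
Yoga mat £55.69: sports equipment, under £75.00 → 0% → £0.00
Total tax = £4.25 + £0.74 + £0.84 + £6.65 + £0.46 + £2.40 = £15.34

£15.34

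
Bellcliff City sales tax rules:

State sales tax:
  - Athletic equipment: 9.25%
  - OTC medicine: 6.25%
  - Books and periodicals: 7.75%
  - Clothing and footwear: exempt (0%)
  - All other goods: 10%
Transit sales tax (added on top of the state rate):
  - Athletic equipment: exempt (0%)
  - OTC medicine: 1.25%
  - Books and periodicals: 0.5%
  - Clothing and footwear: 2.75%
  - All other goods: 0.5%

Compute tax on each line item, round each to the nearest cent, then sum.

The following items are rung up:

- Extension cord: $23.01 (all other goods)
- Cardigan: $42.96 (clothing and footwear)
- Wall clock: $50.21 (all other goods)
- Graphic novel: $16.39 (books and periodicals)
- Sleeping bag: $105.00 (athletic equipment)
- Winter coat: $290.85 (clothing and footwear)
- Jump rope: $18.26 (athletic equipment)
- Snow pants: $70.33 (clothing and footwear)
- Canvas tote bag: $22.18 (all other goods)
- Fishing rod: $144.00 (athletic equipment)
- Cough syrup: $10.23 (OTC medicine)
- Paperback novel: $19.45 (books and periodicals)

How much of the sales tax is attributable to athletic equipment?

Sleeping bag $105.00: athletic equipment → 9.25% + 0% transit = 9.25% → $9.71
Jump rope $18.26: athletic equipment → 9.25% + 0% transit = 9.25% → $1.69
Fishing rod $144.00: athletic equipment → 9.25% + 0% transit = 9.25% → $13.32
Tax on athletic equipment = $9.71 + $1.69 + $13.32 = $24.72

$24.72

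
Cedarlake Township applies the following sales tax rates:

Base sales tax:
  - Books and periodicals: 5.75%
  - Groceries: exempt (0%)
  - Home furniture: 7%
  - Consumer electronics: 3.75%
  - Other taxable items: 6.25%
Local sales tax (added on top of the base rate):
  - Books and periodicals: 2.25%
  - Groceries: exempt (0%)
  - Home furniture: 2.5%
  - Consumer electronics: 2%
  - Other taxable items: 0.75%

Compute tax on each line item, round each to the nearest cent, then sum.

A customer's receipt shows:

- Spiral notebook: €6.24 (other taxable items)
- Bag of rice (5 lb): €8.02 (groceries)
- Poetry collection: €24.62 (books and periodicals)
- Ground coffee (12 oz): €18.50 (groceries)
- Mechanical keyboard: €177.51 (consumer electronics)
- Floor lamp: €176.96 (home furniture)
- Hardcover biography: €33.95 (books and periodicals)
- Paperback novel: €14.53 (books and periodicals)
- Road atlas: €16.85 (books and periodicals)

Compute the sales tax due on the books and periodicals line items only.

Poetry collection €24.62: books and periodicals → 5.75% + 2.25% local = 8% → €1.97
Hardcover biography €33.95: books and periodicals → 5.75% + 2.25% local = 8% → €2.72
Paperback novel €14.53: books and periodicals → 5.75% + 2.25% local = 8% → €1.16
Road atlas €16.85: books and periodicals → 5.75% + 2.25% local = 8% → €1.35
Tax on books and periodicals = €1.97 + €2.72 + €1.16 + €1.35 = €7.20

€7.20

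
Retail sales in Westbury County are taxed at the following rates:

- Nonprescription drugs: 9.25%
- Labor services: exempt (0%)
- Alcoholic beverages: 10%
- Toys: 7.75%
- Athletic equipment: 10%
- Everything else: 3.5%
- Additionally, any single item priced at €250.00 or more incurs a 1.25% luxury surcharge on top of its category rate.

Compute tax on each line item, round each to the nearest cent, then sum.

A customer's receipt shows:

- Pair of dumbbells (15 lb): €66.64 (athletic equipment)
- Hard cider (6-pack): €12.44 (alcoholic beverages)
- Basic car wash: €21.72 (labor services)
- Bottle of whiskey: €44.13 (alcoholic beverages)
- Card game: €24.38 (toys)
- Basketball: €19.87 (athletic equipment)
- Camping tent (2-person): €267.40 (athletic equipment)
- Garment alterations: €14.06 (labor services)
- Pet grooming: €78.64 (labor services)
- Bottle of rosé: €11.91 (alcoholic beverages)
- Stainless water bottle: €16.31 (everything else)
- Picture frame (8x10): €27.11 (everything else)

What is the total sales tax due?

€48.98

Pair of dumbbells (15 lb) €66.64: athletic equipment → 10% → €6.66
Hard cider (6-pack) €12.44: alcoholic beverages → 10% → €1.24
Basic car wash €21.72: labor services → 0% → €0.00
Bottle of whiskey €44.13: alcoholic beverages → 10% → €4.41
Card game €24.38: toys → 7.75% → €1.89
Basketball €19.87: athletic equipment → 10% → €1.99
Camping tent (2-person) €267.40: athletic equipment → 10% + 1.25% surcharge = 11.25% → €30.08
Garment alterations €14.06: labor services → 0% → €0.00
Pet grooming €78.64: labor services → 0% → €0.00
Bottle of rosé €11.91: alcoholic beverages → 10% → €1.19
Stainless water bottle €16.31: everything else → 3.5% → €0.57
Picture frame (8x10) €27.11: everything else → 3.5% → €0.95
Total tax = €6.66 + €1.24 + €4.41 + €1.89 + €1.99 + €30.08 + €1.19 + €0.57 + €0.95 = €48.98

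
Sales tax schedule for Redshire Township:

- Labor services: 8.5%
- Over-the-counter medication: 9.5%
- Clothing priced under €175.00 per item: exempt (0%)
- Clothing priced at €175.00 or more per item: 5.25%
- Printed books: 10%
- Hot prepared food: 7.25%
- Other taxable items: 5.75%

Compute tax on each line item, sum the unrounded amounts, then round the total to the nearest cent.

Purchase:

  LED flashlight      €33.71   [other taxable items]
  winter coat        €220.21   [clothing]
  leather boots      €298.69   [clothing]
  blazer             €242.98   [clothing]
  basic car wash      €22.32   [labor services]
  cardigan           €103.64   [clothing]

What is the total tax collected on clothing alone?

€40.00

Winter coat €220.21: clothing, €175.00 or more → 5.25% → €11.561025
Leather boots €298.69: clothing, €175.00 or more → 5.25% → €15.681225
Blazer €242.98: clothing, €175.00 or more → 5.25% → €12.75645
Cardigan €103.64: clothing, under €175.00 → 0% → €0.00
Tax on clothing: unrounded sum = €39.9987 → €40.00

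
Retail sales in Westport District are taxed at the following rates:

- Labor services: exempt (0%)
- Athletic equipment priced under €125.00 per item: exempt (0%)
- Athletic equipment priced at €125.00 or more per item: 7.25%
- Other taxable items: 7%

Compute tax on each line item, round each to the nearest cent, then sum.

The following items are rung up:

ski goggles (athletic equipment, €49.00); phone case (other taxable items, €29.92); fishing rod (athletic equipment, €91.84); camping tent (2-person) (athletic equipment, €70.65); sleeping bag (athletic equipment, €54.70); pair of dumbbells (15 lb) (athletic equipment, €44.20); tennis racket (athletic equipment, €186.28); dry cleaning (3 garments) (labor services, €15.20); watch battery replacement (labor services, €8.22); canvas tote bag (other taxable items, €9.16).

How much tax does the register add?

Ski goggles €49.00: athletic equipment, under €125.00 → 0% → €0.00
Phone case €29.92: other taxable items → 7% → €2.09
Fishing rod €91.84: athletic equipment, under €125.00 → 0% → €0.00
Camping tent (2-person) €70.65: athletic equipment, under €125.00 → 0% → €0.00
Sleeping bag €54.70: athletic equipment, under €125.00 → 0% → €0.00
Pair of dumbbells (15 lb) €44.20: athletic equipment, under €125.00 → 0% → €0.00
Tennis racket €186.28: athletic equipment, €125.00 or more → 7.25% → €13.51
Dry cleaning (3 garments) €15.20: labor services → 0% → €0.00
Watch battery replacement €8.22: labor services → 0% → €0.00
Canvas tote bag €9.16: other taxable items → 7% → €0.64
Total tax = €2.09 + €13.51 + €0.64 = €16.24

€16.24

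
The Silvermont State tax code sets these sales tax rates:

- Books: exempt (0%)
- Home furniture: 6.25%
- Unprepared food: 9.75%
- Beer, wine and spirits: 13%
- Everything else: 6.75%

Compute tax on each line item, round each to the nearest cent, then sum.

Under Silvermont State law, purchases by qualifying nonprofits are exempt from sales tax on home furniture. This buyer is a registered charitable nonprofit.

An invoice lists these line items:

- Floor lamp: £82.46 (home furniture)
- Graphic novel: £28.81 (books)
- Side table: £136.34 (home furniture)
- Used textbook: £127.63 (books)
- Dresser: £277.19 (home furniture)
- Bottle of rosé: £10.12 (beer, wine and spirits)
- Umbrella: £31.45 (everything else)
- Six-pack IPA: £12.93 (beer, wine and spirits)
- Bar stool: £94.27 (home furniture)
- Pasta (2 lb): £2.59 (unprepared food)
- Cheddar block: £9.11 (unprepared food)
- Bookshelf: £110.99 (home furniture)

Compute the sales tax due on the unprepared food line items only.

£1.14

Pasta (2 lb) £2.59: unprepared food → 9.75% → £0.25
Cheddar block £9.11: unprepared food → 9.75% → £0.89
Tax on unprepared food = £0.25 + £0.89 = £1.14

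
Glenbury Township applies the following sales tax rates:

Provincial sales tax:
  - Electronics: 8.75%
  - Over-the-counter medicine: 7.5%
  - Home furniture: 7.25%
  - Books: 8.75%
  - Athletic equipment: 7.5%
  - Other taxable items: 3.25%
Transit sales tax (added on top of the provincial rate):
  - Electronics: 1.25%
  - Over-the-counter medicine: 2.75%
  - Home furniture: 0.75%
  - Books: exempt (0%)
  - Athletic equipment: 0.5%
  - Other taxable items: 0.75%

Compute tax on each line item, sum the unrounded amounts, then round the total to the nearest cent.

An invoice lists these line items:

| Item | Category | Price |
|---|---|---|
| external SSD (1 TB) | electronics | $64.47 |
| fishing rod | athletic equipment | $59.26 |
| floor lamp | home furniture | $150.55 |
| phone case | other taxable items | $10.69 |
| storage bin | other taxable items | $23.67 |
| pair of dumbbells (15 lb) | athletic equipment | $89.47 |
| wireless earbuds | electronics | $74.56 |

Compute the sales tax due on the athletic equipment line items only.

$11.90

Fishing rod $59.26: athletic equipment → 7.5% + 0.5% transit = 8% → $4.7408
Pair of dumbbells (15 lb) $89.47: athletic equipment → 7.5% + 0.5% transit = 8% → $7.1576
Tax on athletic equipment: unrounded sum = $11.8984 → $11.90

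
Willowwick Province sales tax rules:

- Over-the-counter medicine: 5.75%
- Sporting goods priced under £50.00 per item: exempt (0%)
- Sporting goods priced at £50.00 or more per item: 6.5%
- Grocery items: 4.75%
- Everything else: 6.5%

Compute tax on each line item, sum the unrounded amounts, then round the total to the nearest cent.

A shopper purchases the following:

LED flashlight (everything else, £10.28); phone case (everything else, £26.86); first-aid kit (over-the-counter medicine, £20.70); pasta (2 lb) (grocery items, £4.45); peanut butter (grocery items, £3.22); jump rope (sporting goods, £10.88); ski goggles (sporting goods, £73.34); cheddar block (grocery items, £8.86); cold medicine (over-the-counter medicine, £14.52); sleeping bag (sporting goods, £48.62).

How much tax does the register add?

£9.99

LED flashlight £10.28: everything else → 6.5% → £0.6682
Phone case £26.86: everything else → 6.5% → £1.7459
First-aid kit £20.70: over-the-counter medicine → 5.75% → £1.19025
Pasta (2 lb) £4.45: grocery items → 4.75% → £0.211375
Peanut butter £3.22: grocery items → 4.75% → £0.15295
Jump rope £10.88: sporting goods, under £50.00 → 0% → £0.00
Ski goggles £73.34: sporting goods, £50.00 or more → 6.5% → £4.7671
Cheddar block £8.86: grocery items → 4.75% → £0.42085
Cold medicine £14.52: over-the-counter medicine → 5.75% → £0.8349
Sleeping bag £48.62: sporting goods, under £50.00 → 0% → £0.00
Unrounded tax sum = £9.991525 → £9.99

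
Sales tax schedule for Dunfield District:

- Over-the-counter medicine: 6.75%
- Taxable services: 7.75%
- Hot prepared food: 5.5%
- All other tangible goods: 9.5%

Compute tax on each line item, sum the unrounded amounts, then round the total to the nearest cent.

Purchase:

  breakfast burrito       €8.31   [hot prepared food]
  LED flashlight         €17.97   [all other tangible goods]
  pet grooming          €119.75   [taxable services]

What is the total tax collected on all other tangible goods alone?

LED flashlight €17.97: all other tangible goods → 9.5% → €1.70715
Tax on all other tangible goods: unrounded sum = €1.70715 → €1.71

€1.71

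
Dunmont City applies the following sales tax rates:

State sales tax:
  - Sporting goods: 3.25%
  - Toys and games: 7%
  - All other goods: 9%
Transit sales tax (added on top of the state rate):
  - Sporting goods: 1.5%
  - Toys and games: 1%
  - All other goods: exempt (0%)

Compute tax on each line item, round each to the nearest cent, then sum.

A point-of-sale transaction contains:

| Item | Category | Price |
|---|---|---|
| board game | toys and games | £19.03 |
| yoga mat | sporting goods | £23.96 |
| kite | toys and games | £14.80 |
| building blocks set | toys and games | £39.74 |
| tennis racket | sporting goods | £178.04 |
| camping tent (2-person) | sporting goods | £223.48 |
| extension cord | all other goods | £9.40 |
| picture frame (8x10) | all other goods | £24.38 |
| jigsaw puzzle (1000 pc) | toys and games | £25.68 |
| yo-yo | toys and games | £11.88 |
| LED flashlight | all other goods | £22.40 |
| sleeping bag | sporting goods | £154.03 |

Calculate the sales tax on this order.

£41.48

Board game £19.03: toys and games → 7% + 1% transit = 8% → £1.52
Yoga mat £23.96: sporting goods → 3.25% + 1.5% transit = 4.75% → £1.14
Kite £14.80: toys and games → 7% + 1% transit = 8% → £1.18
Building blocks set £39.74: toys and games → 7% + 1% transit = 8% → £3.18
Tennis racket £178.04: sporting goods → 3.25% + 1.5% transit = 4.75% → £8.46
Camping tent (2-person) £223.48: sporting goods → 3.25% + 1.5% transit = 4.75% → £10.62
Extension cord £9.40: all other goods → 9% + 0% transit = 9% → £0.85
Picture frame (8x10) £24.38: all other goods → 9% + 0% transit = 9% → £2.19
Jigsaw puzzle (1000 pc) £25.68: toys and games → 7% + 1% transit = 8% → £2.05
Yo-yo £11.88: toys and games → 7% + 1% transit = 8% → £0.95
LED flashlight £22.40: all other goods → 9% + 0% transit = 9% → £2.02
Sleeping bag £154.03: sporting goods → 3.25% + 1.5% transit = 4.75% → £7.32
Total tax = £1.52 + £1.14 + £1.18 + £3.18 + £8.46 + £10.62 + £0.85 + £2.19 + £2.05 + £0.95 + £2.02 + £7.32 = £41.48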